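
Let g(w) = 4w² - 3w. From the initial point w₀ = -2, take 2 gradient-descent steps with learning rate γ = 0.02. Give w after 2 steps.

-1.3008

g′(w) = 8w - 3
w₁ = -2 − 0.02·(-19) = -1.62
w₂ = -1.62 − 0.02·(-15.96) = -1.3008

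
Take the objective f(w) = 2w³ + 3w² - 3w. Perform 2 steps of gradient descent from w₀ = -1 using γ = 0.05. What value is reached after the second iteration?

-0.66175

f′(w) = 6w² + 6w - 3
Step 1: f′(-1) = -3; w₁ = -1 − 0.05·(-3) = -0.85
Step 2: f′(-0.85) = -3.765; w₂ = -0.85 − 0.05·(-3.765) = -0.66175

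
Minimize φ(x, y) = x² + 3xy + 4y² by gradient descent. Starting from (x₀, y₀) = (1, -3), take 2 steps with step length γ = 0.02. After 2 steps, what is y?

-2.2356

∇φ = (2x + 3y, 3x + 8y)
(x₁, y₁) = (1, -3) − 0.02·(-7, -21) = (1.14, -2.58)
(x₂, y₂) = (1.14, -2.58) − 0.02·(-5.46, -17.22) = (1.2492, -2.2356)
y = -2.2356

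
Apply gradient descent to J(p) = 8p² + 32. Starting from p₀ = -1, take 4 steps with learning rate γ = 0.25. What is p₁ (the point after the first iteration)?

J′(p) = 16p
p₁ = -1 − 0.25·(-16) = 3

3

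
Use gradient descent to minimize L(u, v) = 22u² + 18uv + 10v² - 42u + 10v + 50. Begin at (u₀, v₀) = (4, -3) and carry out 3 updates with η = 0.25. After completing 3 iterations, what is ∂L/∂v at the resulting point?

-72877

∇L = (44u + 18v - 42, 18u + 20v + 10)
Step 1: at (4, -3), ∇L = (80, 22) → (4, -3) − 0.25·(80, 22) = (-16, -8.5)
Step 2: at (-16, -8.5), ∇L = (-899, -448) → (-16, -8.5) − 0.25·(-899, -448) = (208.75, 103.5)
Step 3: at (208.75, 103.5), ∇L = (11006, 5837.5) → (208.75, 103.5) − 0.25·(11006, 5837.5) = (-2542.75, -1355.875)
∂L/∂v at (-2542.75, -1355.875) = -72877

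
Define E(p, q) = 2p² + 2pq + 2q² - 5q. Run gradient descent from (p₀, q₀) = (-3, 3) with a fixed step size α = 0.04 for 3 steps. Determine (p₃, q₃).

(-2.378944, 2.846464)

∇E = (4p + 2q, 2p + 4q - 5)
Step 1: at (-3, 3), ∇E = (-6, 1) → (-3, 3) − 0.04·(-6, 1) = (-2.76, 2.96)
Step 2: at (-2.76, 2.96), ∇E = (-5.12, 1.32) → (-2.76, 2.96) − 0.04·(-5.12, 1.32) = (-2.5552, 2.9072)
Step 3: at (-2.5552, 2.9072), ∇E = (-4.4064, 1.5184) → (-2.5552, 2.9072) − 0.04·(-4.4064, 1.5184) = (-2.378944, 2.846464)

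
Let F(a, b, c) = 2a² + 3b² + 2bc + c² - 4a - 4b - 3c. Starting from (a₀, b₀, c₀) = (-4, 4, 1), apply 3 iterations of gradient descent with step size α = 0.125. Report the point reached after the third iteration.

(0.375, 0.65625, 0.296875)

∇F = (4a - 4, 6b + 2c - 4, 2b + 2c - 3)
(a₁, b₁, c₁) = (-4, 4, 1) − 0.125·(-20, 22, 7) = (-1.5, 1.25, 0.125)
(a₂, b₂, c₂) = (-1.5, 1.25, 0.125) − 0.125·(-10, 3.75, -0.25) = (-0.25, 0.78125, 0.15625)
(a₃, b₃, c₃) = (-0.25, 0.78125, 0.15625) − 0.125·(-5, 1, -1.125) = (0.375, 0.65625, 0.296875)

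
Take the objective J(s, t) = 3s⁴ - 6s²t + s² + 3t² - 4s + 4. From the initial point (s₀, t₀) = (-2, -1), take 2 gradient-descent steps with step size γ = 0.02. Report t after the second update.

-0.314368

∇J = (12s³ - 12st + 2s - 4, -6s² + 6t)
Step 1: at (-2, -1), ∇J = (-128, -30) → (-2, -1) − 0.02·(-128, -30) = (0.56, -0.4)
Step 2: at (0.56, -0.4), ∇J = (1.915392, -4.2816) → (0.56, -0.4) − 0.02·(1.915392, -4.2816) = (0.52169216, -0.314368)
t = -0.314368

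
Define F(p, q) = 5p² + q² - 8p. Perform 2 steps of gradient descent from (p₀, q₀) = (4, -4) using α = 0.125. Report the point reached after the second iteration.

∇F = (10p - 8, 2q)
Step 1: at (4, -4), ∇F = (32, -8) → (4, -4) − 0.125·(32, -8) = (0, -3)
Step 2: at (0, -3), ∇F = (-8, -6) → (0, -3) − 0.125·(-8, -6) = (1, -2.25)

(1, -2.25)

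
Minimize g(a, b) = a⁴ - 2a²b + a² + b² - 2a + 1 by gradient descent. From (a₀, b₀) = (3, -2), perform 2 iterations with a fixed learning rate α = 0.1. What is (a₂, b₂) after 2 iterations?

(467.2784, 22.632)

∇g = (4a³ - 4ab + 2a - 2, -2a² + 2b)
(a₁, b₁) = (3, -2) − 0.1·(136, -22) = (-10.6, 0.2)
(a₂, b₂) = (-10.6, 0.2) − 0.1·(-4778.784, -224.32) = (467.2784, 22.632)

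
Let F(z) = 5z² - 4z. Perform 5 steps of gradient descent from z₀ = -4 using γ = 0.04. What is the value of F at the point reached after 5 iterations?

F′(z) = 10z - 4
z₁ = -4 − 0.04·(-44) = -2.24
z₂ = -2.24 − 0.04·(-26.4) = -1.184
z₃ = -1.184 − 0.04·(-15.84) = -0.5504
z₄ = -0.5504 − 0.04·(-9.504) = -0.17024
z₅ = -0.17024 − 0.04·(-5.7024) = 0.057856
F(0.057856) = -0.21468741632

-0.21468741632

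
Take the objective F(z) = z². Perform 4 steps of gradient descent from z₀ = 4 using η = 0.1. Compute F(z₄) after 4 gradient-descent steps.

F′(z) = 2z
Step 1: F′(4) = 8; z₁ = 4 − 0.1·8 = 3.2
Step 2: F′(3.2) = 6.4; z₂ = 3.2 − 0.1·6.4 = 2.56
Step 3: F′(2.56) = 5.12; z₃ = 2.56 − 0.1·5.12 = 2.048
Step 4: F′(2.048) = 4.096; z₄ = 2.048 − 0.1·4.096 = 1.6384
F(1.6384) = 2.68435456

2.68435456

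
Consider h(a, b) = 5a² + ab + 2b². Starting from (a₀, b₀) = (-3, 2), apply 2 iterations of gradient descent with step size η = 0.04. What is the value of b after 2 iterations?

∇h = (10a + b, a + 4b)
Step 1: at (-3, 2), ∇h = (-28, 5) → (-3, 2) − 0.04·(-28, 5) = (-1.88, 1.8)
Step 2: at (-1.88, 1.8), ∇h = (-17, 5.32) → (-1.88, 1.8) − 0.04·(-17, 5.32) = (-1.2, 1.5872)
b = 1.5872

1.5872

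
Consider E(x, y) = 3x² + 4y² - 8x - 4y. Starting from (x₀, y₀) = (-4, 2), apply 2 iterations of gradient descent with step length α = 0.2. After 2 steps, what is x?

∇E = (6x - 8, 8y - 4)
Step 1: at (-4, 2), ∇E = (-32, 12) → (-4, 2) − 0.2·(-32, 12) = (2.4, -0.4)
Step 2: at (2.4, -0.4), ∇E = (6.4, -7.2) → (2.4, -0.4) − 0.2·(6.4, -7.2) = (1.12, 1.04)
x = 1.12

1.12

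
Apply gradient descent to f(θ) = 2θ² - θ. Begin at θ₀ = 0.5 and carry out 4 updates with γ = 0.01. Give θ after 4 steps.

f′(θ) = 4θ - 1
Step 1: f′(0.5) = 1; θ₁ = 0.5 − 0.01·1 = 0.49
Step 2: f′(0.49) = 0.96; θ₂ = 0.49 − 0.01·0.96 = 0.4804
Step 3: f′(0.4804) = 0.9216; θ₃ = 0.4804 − 0.01·0.9216 = 0.471184
Step 4: f′(0.471184) = 0.884736; θ₄ = 0.471184 − 0.01·0.884736 = 0.46233664

0.46233664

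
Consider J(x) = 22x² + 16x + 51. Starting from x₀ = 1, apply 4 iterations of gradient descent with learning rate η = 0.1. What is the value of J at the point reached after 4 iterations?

J′(x) = 44x + 16
Step 1: J′(1) = 60; x₁ = 1 − 0.1·60 = -5
Step 2: J′(-5) = -204; x₂ = -5 − 0.1·(-204) = 15.4
Step 3: J′(15.4) = 693.6; x₃ = 15.4 − 0.1·693.6 = -53.96
Step 4: J′(-53.96) = -2358.24; x₄ = -53.96 − 0.1·(-2358.24) = 181.864
J(181.864) = 730600.142912

730600.142912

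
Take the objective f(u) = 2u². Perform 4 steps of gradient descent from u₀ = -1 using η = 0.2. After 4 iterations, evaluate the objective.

0.00000512

f′(u) = 4u
Step 1: f′(-1) = -4; u₁ = -1 − 0.2·(-4) = -0.2
Step 2: f′(-0.2) = -0.8; u₂ = -0.2 − 0.2·(-0.8) = -0.04
Step 3: f′(-0.04) = -0.16; u₃ = -0.04 − 0.2·(-0.16) = -0.008
Step 4: f′(-0.008) = -0.032; u₄ = -0.008 − 0.2·(-0.032) = -0.0016
f(-0.0016) = 0.00000512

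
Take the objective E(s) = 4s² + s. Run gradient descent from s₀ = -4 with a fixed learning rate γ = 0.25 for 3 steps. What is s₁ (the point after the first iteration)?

E′(s) = 8s + 1
Step 1: E′(-4) = -31; s₁ = -4 − 0.25·(-31) = 3.75

3.75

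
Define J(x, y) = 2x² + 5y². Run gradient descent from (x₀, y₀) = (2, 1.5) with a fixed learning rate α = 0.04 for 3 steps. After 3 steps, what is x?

∇J = (4x, 10y)
Step 1: at (2, 1.5), ∇J = (8, 15) → (2, 1.5) − 0.04·(8, 15) = (1.68, 0.9)
Step 2: at (1.68, 0.9), ∇J = (6.72, 9) → (1.68, 0.9) − 0.04·(6.72, 9) = (1.4112, 0.54)
Step 3: at (1.4112, 0.54), ∇J = (5.6448, 5.4) → (1.4112, 0.54) − 0.04·(5.6448, 5.4) = (1.185408, 0.324)
x = 1.185408

1.185408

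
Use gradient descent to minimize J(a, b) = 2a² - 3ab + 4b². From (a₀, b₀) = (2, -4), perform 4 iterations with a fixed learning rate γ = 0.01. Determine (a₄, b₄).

∇J = (4a - 3b, -3a + 8b)
Step 1: at (2, -4), ∇J = (20, -38) → (2, -4) − 0.01·(20, -38) = (1.8, -3.62)
Step 2: at (1.8, -3.62), ∇J = (18.06, -34.36) → (1.8, -3.62) − 0.01·(18.06, -34.36) = (1.6194, -3.2764)
Step 3: at (1.6194, -3.2764), ∇J = (16.3068, -31.0694) → (1.6194, -3.2764) − 0.01·(16.3068, -31.0694) = (1.456332, -2.965706)
Step 4: at (1.456332, -2.965706), ∇J = (14.722446, -28.094644) → (1.456332, -2.965706) − 0.01·(14.722446, -28.094644) = (1.30910754, -2.68475956)

(1.30910754, -2.68475956)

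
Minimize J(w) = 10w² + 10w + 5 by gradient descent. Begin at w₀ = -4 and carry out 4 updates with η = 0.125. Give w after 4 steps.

-18.21875

J′(w) = 20w + 10
w₁ = -4 − 0.125·(-70) = 4.75
w₂ = 4.75 − 0.125·105 = -8.375
w₃ = -8.375 − 0.125·(-157.5) = 11.3125
w₄ = 11.3125 − 0.125·236.25 = -18.21875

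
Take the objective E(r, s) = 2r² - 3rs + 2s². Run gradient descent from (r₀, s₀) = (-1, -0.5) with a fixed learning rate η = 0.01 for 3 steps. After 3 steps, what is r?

-0.9288135

∇E = (4r - 3s, -3r + 4s)
Step 1: at (-1, -0.5), ∇E = (-2.5, 1) → (-1, -0.5) − 0.01·(-2.5, 1) = (-0.975, -0.51)
Step 2: at (-0.975, -0.51), ∇E = (-2.37, 0.885) → (-0.975, -0.51) − 0.01·(-2.37, 0.885) = (-0.9513, -0.51885)
Step 3: at (-0.9513, -0.51885), ∇E = (-2.24865, 0.7785) → (-0.9513, -0.51885) − 0.01·(-2.24865, 0.7785) = (-0.9288135, -0.526635)
r = -0.9288135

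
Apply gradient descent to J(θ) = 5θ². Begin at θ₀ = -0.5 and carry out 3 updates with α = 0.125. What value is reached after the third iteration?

J′(θ) = 10θ
θ₁ = -0.5 − 0.125·(-5) = 0.125
θ₂ = 0.125 − 0.125·1.25 = -0.03125
θ₃ = -0.03125 − 0.125·(-0.3125) = 0.0078125

0.0078125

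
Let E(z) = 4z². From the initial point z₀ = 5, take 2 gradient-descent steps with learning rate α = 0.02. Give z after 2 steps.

E′(z) = 8z
z₁ = 5 − 0.02·40 = 4.2
z₂ = 4.2 − 0.02·33.6 = 3.528

3.528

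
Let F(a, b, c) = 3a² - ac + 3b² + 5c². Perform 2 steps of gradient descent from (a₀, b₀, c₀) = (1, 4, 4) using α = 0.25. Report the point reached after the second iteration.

(-1.6875, 1, 8.75)

∇F = (6a - c, 6b, -a + 10c)
Step 1: at (1, 4, 4), ∇F = (2, 24, 39) → (1, 4, 4) − 0.25·(2, 24, 39) = (0.5, -2, -5.75)
Step 2: at (0.5, -2, -5.75), ∇F = (8.75, -12, -58) → (0.5, -2, -5.75) − 0.25·(8.75, -12, -58) = (-1.6875, 1, 8.75)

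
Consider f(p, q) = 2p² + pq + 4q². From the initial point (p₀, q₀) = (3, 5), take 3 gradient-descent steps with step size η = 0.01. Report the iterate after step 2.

(2.6711, 4.1761)

∇f = (4p + q, p + 8q)
Step 1: at (3, 5), ∇f = (17, 43) → (3, 5) − 0.01·(17, 43) = (2.83, 4.57)
Step 2: at (2.83, 4.57), ∇f = (15.89, 39.39) → (2.83, 4.57) − 0.01·(15.89, 39.39) = (2.6711, 4.1761)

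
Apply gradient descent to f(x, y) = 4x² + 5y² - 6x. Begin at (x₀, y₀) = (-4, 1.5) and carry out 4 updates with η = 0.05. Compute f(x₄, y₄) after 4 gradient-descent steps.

-0.6902012475

∇f = (8x - 6, 10y)
Step 1: at (-4, 1.5), ∇f = (-38, 15) → (-4, 1.5) − 0.05·(-38, 15) = (-2.1, 0.75)
Step 2: at (-2.1, 0.75), ∇f = (-22.8, 7.5) → (-2.1, 0.75) − 0.05·(-22.8, 7.5) = (-0.96, 0.375)
Step 3: at (-0.96, 0.375), ∇f = (-13.68, 3.75) → (-0.96, 0.375) − 0.05·(-13.68, 3.75) = (-0.276, 0.1875)
Step 4: at (-0.276, 0.1875), ∇f = (-8.208, 1.875) → (-0.276, 0.1875) − 0.05·(-8.208, 1.875) = (0.1344, 0.09375)
f(0.1344, 0.09375) = -0.6902012475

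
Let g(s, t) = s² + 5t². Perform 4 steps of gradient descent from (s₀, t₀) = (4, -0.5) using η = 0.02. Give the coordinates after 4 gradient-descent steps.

(3.39738624, -0.2048)

∇g = (2s, 10t)
(s₁, t₁) = (4, -0.5) − 0.02·(8, -5) = (3.84, -0.4)
(s₂, t₂) = (3.84, -0.4) − 0.02·(7.68, -4) = (3.6864, -0.32)
(s₃, t₃) = (3.6864, -0.32) − 0.02·(7.3728, -3.2) = (3.538944, -0.256)
(s₄, t₄) = (3.538944, -0.256) − 0.02·(7.077888, -2.56) = (3.39738624, -0.2048)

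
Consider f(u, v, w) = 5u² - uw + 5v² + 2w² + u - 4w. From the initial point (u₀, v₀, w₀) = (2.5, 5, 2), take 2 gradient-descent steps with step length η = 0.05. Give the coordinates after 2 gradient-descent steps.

∇f = (10u - w + 1, 10v, -u + 4w - 4)
Step 1: at (2.5, 5, 2), ∇f = (24, 50, 1.5) → (2.5, 5, 2) − 0.05·(24, 50, 1.5) = (1.3, 2.5, 1.925)
Step 2: at (1.3, 2.5, 1.925), ∇f = (12.075, 25, 2.4) → (1.3, 2.5, 1.925) − 0.05·(12.075, 25, 2.4) = (0.69625, 1.25, 1.805)

(0.69625, 1.25, 1.805)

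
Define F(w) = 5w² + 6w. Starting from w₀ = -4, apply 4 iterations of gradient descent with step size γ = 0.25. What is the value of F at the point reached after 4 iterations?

1479.55078125

F′(w) = 10w + 6
w₁ = -4 − 0.25·(-34) = 4.5
w₂ = 4.5 − 0.25·51 = -8.25
w₃ = -8.25 − 0.25·(-76.5) = 10.875
w₄ = 10.875 − 0.25·114.75 = -17.8125
F(-17.8125) = 1479.55078125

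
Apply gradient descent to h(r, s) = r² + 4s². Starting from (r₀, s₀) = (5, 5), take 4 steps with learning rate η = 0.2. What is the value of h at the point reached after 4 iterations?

∇h = (2r, 8s)
(r₁, s₁) = (5, 5) − 0.2·(10, 40) = (3, -3)
(r₂, s₂) = (3, -3) − 0.2·(6, -24) = (1.8, 1.8)
(r₃, s₃) = (1.8, 1.8) − 0.2·(3.6, 14.4) = (1.08, -1.08)
(r₄, s₄) = (1.08, -1.08) − 0.2·(2.16, -8.64) = (0.648, 0.648)
h(0.648, 0.648) = 2.09952

2.09952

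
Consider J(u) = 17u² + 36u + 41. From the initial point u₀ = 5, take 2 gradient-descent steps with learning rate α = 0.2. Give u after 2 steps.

202.76

J′(u) = 34u + 36
Step 1: J′(5) = 206; u₁ = 5 − 0.2·206 = -36.2
Step 2: J′(-36.2) = -1194.8; u₂ = -36.2 − 0.2·(-1194.8) = 202.76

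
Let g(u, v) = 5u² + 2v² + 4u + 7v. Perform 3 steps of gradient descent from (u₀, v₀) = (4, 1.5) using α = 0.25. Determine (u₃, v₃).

∇g = (10u + 4, 4v + 7)
(u₁, v₁) = (4, 1.5) − 0.25·(44, 13) = (-7, -1.75)
(u₂, v₂) = (-7, -1.75) − 0.25·(-66, 0) = (9.5, -1.75)
(u₃, v₃) = (9.5, -1.75) − 0.25·(99, 0) = (-15.25, -1.75)

(-15.25, -1.75)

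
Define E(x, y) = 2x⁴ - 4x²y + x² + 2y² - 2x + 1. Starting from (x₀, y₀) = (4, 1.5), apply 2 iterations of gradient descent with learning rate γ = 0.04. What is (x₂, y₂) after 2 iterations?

∇E = (8x³ - 8xy + 2x - 2, -4x² + 4y)
(x₁, y₁) = (4, 1.5) − 0.04·(470, -58) = (-14.8, 3.82)
(x₂, y₂) = (-14.8, 3.82) − 0.04·(-25513.648, -860.88) = (1005.74592, 38.2552)

(1005.74592, 38.2552)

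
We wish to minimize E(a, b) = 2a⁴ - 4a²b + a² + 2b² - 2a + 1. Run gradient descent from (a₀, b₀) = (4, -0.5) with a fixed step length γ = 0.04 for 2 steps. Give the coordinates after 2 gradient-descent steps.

∇E = (8a³ - 8ab + 2a - 2, -4a² + 4b)
Step 1: at (4, -0.5), ∇E = (534, -66) → (4, -0.5) − 0.04·(534, -66) = (-17.36, 2.14)
Step 2: at (-17.36, 2.14), ∇E = (-41593.726848, -1196.9184) → (-17.36, 2.14) − 0.04·(-41593.726848, -1196.9184) = (1646.38907392, 50.016736)

(1646.38907392, 50.016736)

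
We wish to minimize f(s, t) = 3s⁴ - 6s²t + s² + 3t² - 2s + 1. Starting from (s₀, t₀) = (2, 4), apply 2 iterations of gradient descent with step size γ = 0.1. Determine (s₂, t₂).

(3.2816, 3.544)

∇f = (12s³ - 12st + 2s - 2, -6s² + 6t)
Step 1: at (2, 4), ∇f = (2, 0) → (2, 4) − 0.1·(2, 0) = (1.8, 4)
Step 2: at (1.8, 4), ∇f = (-14.816, 4.56) → (1.8, 4) − 0.1·(-14.816, 4.56) = (3.2816, 3.544)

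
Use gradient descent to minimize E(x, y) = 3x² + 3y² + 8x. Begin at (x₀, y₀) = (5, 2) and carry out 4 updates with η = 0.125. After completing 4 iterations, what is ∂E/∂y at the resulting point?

0.046875

∇E = (6x + 8, 6y)
Step 1: at (5, 2), ∇E = (38, 12) → (5, 2) − 0.125·(38, 12) = (0.25, 0.5)
Step 2: at (0.25, 0.5), ∇E = (9.5, 3) → (0.25, 0.5) − 0.125·(9.5, 3) = (-0.9375, 0.125)
Step 3: at (-0.9375, 0.125), ∇E = (2.375, 0.75) → (-0.9375, 0.125) − 0.125·(2.375, 0.75) = (-1.234375, 0.03125)
Step 4: at (-1.234375, 0.03125), ∇E = (0.59375, 0.1875) → (-1.234375, 0.03125) − 0.125·(0.59375, 0.1875) = (-1.30859375, 0.0078125)
∂E/∂y at (-1.30859375, 0.0078125) = 0.046875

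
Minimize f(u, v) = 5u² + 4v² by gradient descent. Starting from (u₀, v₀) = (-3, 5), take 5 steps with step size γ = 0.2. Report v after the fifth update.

∇f = (10u, 8v)
Step 1: at (-3, 5), ∇f = (-30, 40) → (-3, 5) − 0.2·(-30, 40) = (3, -3)
Step 2: at (3, -3), ∇f = (30, -24) → (3, -3) − 0.2·(30, -24) = (-3, 1.8)
Step 3: at (-3, 1.8), ∇f = (-30, 14.4) → (-3, 1.8) − 0.2·(-30, 14.4) = (3, -1.08)
Step 4: at (3, -1.08), ∇f = (30, -8.64) → (3, -1.08) − 0.2·(30, -8.64) = (-3, 0.648)
Step 5: at (-3, 0.648), ∇f = (-30, 5.184) → (-3, 0.648) − 0.2·(-30, 5.184) = (3, -0.3888)
v = -0.3888

-0.3888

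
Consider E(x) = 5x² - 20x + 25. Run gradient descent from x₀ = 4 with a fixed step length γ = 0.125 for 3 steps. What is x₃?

E′(x) = 10x - 20
x₁ = 4 − 0.125·20 = 1.5
x₂ = 1.5 − 0.125·(-5) = 2.125
x₃ = 2.125 − 0.125·1.25 = 1.96875

1.96875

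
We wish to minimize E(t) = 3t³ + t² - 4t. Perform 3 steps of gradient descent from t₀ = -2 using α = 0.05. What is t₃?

-36.3039298

E′(t) = 9t² + 2t - 4
Step 1: E′(-2) = 28; t₁ = -2 − 0.05·28 = -3.4
Step 2: E′(-3.4) = 93.24; t₂ = -3.4 − 0.05·93.24 = -8.062
Step 3: E′(-8.062) = 564.838596; t₃ = -8.062 − 0.05·564.838596 = -36.3039298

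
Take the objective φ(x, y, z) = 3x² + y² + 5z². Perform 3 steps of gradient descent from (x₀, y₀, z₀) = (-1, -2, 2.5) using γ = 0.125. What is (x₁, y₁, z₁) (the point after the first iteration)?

∇φ = (6x, 2y, 10z)
Step 1: at (-1, -2, 2.5), ∇φ = (-6, -4, 25) → (-1, -2, 2.5) − 0.125·(-6, -4, 25) = (-0.25, -1.5, -0.625)

(-0.25, -1.5, -0.625)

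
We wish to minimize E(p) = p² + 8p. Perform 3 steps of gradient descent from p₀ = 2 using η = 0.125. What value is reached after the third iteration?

E′(p) = 2p + 8
p₁ = 2 − 0.125·12 = 0.5
p₂ = 0.5 − 0.125·9 = -0.625
p₃ = -0.625 − 0.125·6.75 = -1.46875

-1.46875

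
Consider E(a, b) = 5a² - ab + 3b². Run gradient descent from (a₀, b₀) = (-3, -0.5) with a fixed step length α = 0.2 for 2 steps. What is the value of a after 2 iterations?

∇E = (10a - b, -a + 6b)
(a₁, b₁) = (-3, -0.5) − 0.2·(-29.5, 0) = (2.9, -0.5)
(a₂, b₂) = (2.9, -0.5) − 0.2·(29.5, -5.9) = (-3, 0.68)
a = -3

-3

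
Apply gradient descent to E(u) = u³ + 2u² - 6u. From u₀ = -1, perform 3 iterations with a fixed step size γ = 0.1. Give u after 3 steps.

0.7894653

E′(u) = 3u² + 4u - 6
u₁ = -1 − 0.1·(-7) = -0.3
u₂ = -0.3 − 0.1·(-6.93) = 0.393
u₃ = 0.393 − 0.1·(-3.964653) = 0.7894653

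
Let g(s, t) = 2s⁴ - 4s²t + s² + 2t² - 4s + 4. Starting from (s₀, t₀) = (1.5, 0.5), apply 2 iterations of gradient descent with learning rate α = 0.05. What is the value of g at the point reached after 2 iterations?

∇g = (8s³ - 8st + 2s - 4, -4s² + 4t)
Step 1: at (1.5, 0.5), ∇g = (20, -7) → (1.5, 0.5) − 0.05·(20, -7) = (0.5, 0.85)
Step 2: at (0.5, 0.85), ∇g = (-5.4, 2.4) → (0.5, 0.85) − 0.05·(-5.4, 2.4) = (0.77, 0.73)
g(0.77, 0.73) = 1.55049282

1.55049282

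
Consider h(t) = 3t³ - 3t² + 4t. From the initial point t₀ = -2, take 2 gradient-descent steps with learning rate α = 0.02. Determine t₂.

-5.148288

h′(t) = 9t² - 6t + 4
Step 1: h′(-2) = 52; t₁ = -2 − 0.02·52 = -3.04
Step 2: h′(-3.04) = 105.4144; t₂ = -3.04 − 0.02·105.4144 = -5.148288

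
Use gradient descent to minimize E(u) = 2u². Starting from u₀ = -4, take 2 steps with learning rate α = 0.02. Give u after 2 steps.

-3.3856

E′(u) = 4u
Step 1: E′(-4) = -16; u₁ = -4 − 0.02·(-16) = -3.68
Step 2: E′(-3.68) = -14.72; u₂ = -3.68 − 0.02·(-14.72) = -3.3856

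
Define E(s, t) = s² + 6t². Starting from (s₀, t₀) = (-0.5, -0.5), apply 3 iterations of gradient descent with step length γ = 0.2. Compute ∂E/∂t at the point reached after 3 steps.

16.464

∇E = (2s, 12t)
Step 1: at (-0.5, -0.5), ∇E = (-1, -6) → (-0.5, -0.5) − 0.2·(-1, -6) = (-0.3, 0.7)
Step 2: at (-0.3, 0.7), ∇E = (-0.6, 8.4) → (-0.3, 0.7) − 0.2·(-0.6, 8.4) = (-0.18, -0.98)
Step 3: at (-0.18, -0.98), ∇E = (-0.36, -11.76) → (-0.18, -0.98) − 0.2·(-0.36, -11.76) = (-0.108, 1.372)
∂E/∂t at (-0.108, 1.372) = 16.464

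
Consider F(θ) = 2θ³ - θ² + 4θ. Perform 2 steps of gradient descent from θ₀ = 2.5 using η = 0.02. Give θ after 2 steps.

F′(θ) = 6θ² - 2θ + 4
θ₁ = 2.5 − 0.02·36.5 = 1.77
θ₂ = 1.77 − 0.02·19.2574 = 1.384852

1.384852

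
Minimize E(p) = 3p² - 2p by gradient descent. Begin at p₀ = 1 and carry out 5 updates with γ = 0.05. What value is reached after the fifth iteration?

0.44538

E′(p) = 6p - 2
p₁ = 1 − 0.05·4 = 0.8
p₂ = 0.8 − 0.05·2.8 = 0.66
p₃ = 0.66 − 0.05·1.96 = 0.562
p₄ = 0.562 − 0.05·1.372 = 0.4934
p₅ = 0.4934 − 0.05·0.9604 = 0.44538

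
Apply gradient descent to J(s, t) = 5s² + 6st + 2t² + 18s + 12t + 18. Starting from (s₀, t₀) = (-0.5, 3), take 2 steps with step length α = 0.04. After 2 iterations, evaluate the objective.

∇J = (10s + 6t + 18, 6s + 4t + 12)
Step 1: at (-0.5, 3), ∇J = (31, 21) → (-0.5, 3) − 0.04·(31, 21) = (-1.74, 2.16)
Step 2: at (-1.74, 2.16), ∇J = (13.56, 10.2) → (-1.74, 2.16) − 0.04·(13.56, 10.2) = (-2.2824, 1.752)
J(-2.2824, 1.752) = 6.133968

6.133968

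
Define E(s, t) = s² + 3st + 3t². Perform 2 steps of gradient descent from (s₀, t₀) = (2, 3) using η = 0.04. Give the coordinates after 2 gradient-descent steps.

(1.1168, 1.3728)

∇E = (2s + 3t, 3s + 6t)
Step 1: at (2, 3), ∇E = (13, 24) → (2, 3) − 0.04·(13, 24) = (1.48, 2.04)
Step 2: at (1.48, 2.04), ∇E = (9.08, 16.68) → (1.48, 2.04) − 0.04·(9.08, 16.68) = (1.1168, 1.3728)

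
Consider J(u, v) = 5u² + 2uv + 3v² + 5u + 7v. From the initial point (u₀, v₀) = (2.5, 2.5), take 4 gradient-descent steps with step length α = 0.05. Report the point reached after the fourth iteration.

∇J = (10u + 2v + 5, 2u + 6v + 7)
(u₁, v₁) = (2.5, 2.5) − 0.05·(35, 27) = (0.75, 1.15)
(u₂, v₂) = (0.75, 1.15) − 0.05·(14.8, 15.4) = (0.01, 0.38)
(u₃, v₃) = (0.01, 0.38) − 0.05·(5.86, 9.3) = (-0.283, -0.085)
(u₄, v₄) = (-0.283, -0.085) − 0.05·(2, 5.924) = (-0.383, -0.3812)

(-0.383, -0.3812)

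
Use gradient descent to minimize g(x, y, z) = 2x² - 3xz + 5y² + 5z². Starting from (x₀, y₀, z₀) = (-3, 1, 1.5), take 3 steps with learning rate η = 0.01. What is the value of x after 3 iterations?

∇g = (4x - 3z, 10y, -3x + 10z)
Step 1: at (-3, 1, 1.5), ∇g = (-16.5, 10, 24) → (-3, 1, 1.5) − 0.01·(-16.5, 10, 24) = (-2.835, 0.9, 1.26)
Step 2: at (-2.835, 0.9, 1.26), ∇g = (-15.12, 9, 21.105) → (-2.835, 0.9, 1.26) − 0.01·(-15.12, 9, 21.105) = (-2.6838, 0.81, 1.04895)
Step 3: at (-2.6838, 0.81, 1.04895), ∇g = (-13.88205, 8.1, 18.5409) → (-2.6838, 0.81, 1.04895) − 0.01·(-13.88205, 8.1, 18.5409) = (-2.5449795, 0.729, 0.863541)
x = -2.5449795

-2.5449795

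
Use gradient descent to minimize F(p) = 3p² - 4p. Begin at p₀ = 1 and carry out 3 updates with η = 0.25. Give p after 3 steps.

F′(p) = 6p - 4
p₁ = 1 − 0.25·2 = 0.5
p₂ = 0.5 − 0.25·(-1) = 0.75
p₃ = 0.75 − 0.25·0.5 = 0.625

0.625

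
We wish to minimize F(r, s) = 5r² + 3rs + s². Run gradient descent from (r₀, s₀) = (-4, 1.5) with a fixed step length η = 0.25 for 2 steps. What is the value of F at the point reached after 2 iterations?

569.8564453125

∇F = (10r + 3s, 3r + 2s)
Step 1: at (-4, 1.5), ∇F = (-35.5, -9) → (-4, 1.5) − 0.25·(-35.5, -9) = (4.875, 3.75)
Step 2: at (4.875, 3.75), ∇F = (60, 22.125) → (4.875, 3.75) − 0.25·(60, 22.125) = (-10.125, -1.78125)
F(-10.125, -1.78125) = 569.8564453125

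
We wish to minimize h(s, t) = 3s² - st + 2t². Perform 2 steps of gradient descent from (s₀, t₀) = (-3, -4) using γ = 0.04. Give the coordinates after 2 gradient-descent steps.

∇h = (6s - t, -s + 4t)
Step 1: at (-3, -4), ∇h = (-14, -13) → (-3, -4) − 0.04·(-14, -13) = (-2.44, -3.48)
Step 2: at (-2.44, -3.48), ∇h = (-11.16, -11.48) → (-2.44, -3.48) − 0.04·(-11.16, -11.48) = (-1.9936, -3.0208)

(-1.9936, -3.0208)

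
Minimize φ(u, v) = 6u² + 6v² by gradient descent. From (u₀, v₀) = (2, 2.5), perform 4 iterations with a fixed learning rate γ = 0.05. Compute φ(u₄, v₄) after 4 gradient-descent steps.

0.04030464

∇φ = (12u, 12v)
(u₁, v₁) = (2, 2.5) − 0.05·(24, 30) = (0.8, 1)
(u₂, v₂) = (0.8, 1) − 0.05·(9.6, 12) = (0.32, 0.4)
(u₃, v₃) = (0.32, 0.4) − 0.05·(3.84, 4.8) = (0.128, 0.16)
(u₄, v₄) = (0.128, 0.16) − 0.05·(1.536, 1.92) = (0.0512, 0.064)
φ(0.0512, 0.064) = 0.04030464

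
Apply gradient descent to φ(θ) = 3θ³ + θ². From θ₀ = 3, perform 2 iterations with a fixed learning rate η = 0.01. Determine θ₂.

φ′(θ) = 9θ² + 2θ
Step 1: φ′(3) = 87; θ₁ = 3 − 0.01·87 = 2.13
Step 2: φ′(2.13) = 45.0921; θ₂ = 2.13 − 0.01·45.0921 = 1.679079

1.679079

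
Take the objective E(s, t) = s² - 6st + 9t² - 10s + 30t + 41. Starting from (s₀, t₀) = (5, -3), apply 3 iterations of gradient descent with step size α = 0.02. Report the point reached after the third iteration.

∇E = (2s - 6t - 10, -6s + 18t + 30)
(s₁, t₁) = (5, -3) − 0.02·(18, -54) = (4.64, -1.92)
(s₂, t₂) = (4.64, -1.92) − 0.02·(10.8, -32.4) = (4.424, -1.272)
(s₃, t₃) = (4.424, -1.272) − 0.02·(6.48, -19.44) = (4.2944, -0.8832)

(4.2944, -0.8832)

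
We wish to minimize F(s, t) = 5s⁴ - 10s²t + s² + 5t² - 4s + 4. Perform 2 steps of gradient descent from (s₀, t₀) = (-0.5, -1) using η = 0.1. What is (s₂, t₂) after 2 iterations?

(-1.88125, 1.5625)

∇F = (20s³ - 20st + 2s - 4, -10s² + 10t)
(s₁, t₁) = (-0.5, -1) − 0.1·(-17.5, -12.5) = (1.25, 0.25)
(s₂, t₂) = (1.25, 0.25) − 0.1·(31.3125, -13.125) = (-1.88125, 1.5625)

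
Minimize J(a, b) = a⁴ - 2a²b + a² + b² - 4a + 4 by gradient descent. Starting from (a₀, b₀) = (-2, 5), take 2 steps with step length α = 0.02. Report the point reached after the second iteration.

(-1.9936, 4.9216)

∇J = (4a³ - 4ab + 2a - 4, -2a² + 2b)
Step 1: at (-2, 5), ∇J = (0, 2) → (-2, 5) − 0.02·(0, 2) = (-2, 4.96)
Step 2: at (-2, 4.96), ∇J = (-0.32, 1.92) → (-2, 4.96) − 0.02·(-0.32, 1.92) = (-1.9936, 4.9216)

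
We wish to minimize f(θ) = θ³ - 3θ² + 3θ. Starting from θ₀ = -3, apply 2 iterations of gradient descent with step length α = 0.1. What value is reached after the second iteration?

-31.032

f′(θ) = 3θ² - 6θ + 3
Step 1: f′(-3) = 48; θ₁ = -3 − 0.1·48 = -7.8
Step 2: f′(-7.8) = 232.32; θ₂ = -7.8 − 0.1·232.32 = -31.032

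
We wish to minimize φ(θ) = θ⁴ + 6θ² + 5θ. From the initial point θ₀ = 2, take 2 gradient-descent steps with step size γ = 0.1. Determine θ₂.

φ′(θ) = 4θ³ + 12θ + 5
Step 1: φ′(2) = 61; θ₁ = 2 − 0.1·61 = -4.1
Step 2: φ′(-4.1) = -319.884; θ₂ = -4.1 − 0.1·(-319.884) = 27.8884

27.8884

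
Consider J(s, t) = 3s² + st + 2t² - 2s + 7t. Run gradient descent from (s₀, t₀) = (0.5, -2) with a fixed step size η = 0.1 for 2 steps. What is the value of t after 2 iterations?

-1.93

∇J = (6s + t - 2, s + 4t + 7)
Step 1: at (0.5, -2), ∇J = (-1, -0.5) → (0.5, -2) − 0.1·(-1, -0.5) = (0.6, -1.95)
Step 2: at (0.6, -1.95), ∇J = (-0.35, -0.2) → (0.6, -1.95) − 0.1·(-0.35, -0.2) = (0.635, -1.93)
t = -1.93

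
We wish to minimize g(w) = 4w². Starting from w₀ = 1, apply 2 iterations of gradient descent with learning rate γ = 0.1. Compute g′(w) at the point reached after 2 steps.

g′(w) = 8w
w₁ = 1 − 0.1·8 = 0.2
w₂ = 0.2 − 0.1·1.6 = 0.04
g′(w) at (0.04) = 0.32

0.32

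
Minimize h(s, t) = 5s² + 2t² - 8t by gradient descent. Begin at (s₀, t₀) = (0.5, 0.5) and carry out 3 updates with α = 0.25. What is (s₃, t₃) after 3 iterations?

(-1.6875, 2)

∇h = (10s, 4t - 8)
Step 1: at (0.5, 0.5), ∇h = (5, -6) → (0.5, 0.5) − 0.25·(5, -6) = (-0.75, 2)
Step 2: at (-0.75, 2), ∇h = (-7.5, 0) → (-0.75, 2) − 0.25·(-7.5, 0) = (1.125, 2)
Step 3: at (1.125, 2), ∇h = (11.25, 0) → (1.125, 2) − 0.25·(11.25, 0) = (-1.6875, 2)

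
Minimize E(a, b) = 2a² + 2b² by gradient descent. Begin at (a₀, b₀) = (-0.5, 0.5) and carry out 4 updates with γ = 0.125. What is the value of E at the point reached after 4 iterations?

∇E = (4a, 4b)
Step 1: at (-0.5, 0.5), ∇E = (-2, 2) → (-0.5, 0.5) − 0.125·(-2, 2) = (-0.25, 0.25)
Step 2: at (-0.25, 0.25), ∇E = (-1, 1) → (-0.25, 0.25) − 0.125·(-1, 1) = (-0.125, 0.125)
Step 3: at (-0.125, 0.125), ∇E = (-0.5, 0.5) → (-0.125, 0.125) − 0.125·(-0.5, 0.5) = (-0.0625, 0.0625)
Step 4: at (-0.0625, 0.0625), ∇E = (-0.25, 0.25) → (-0.0625, 0.0625) − 0.125·(-0.25, 0.25) = (-0.03125, 0.03125)
E(-0.03125, 0.03125) = 0.00390625

0.00390625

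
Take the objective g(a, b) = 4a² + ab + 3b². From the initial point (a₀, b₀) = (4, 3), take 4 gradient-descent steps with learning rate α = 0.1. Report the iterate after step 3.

∇g = (8a + b, a + 6b)
Step 1: at (4, 3), ∇g = (35, 22) → (4, 3) − 0.1·(35, 22) = (0.5, 0.8)
Step 2: at (0.5, 0.8), ∇g = (4.8, 5.3) → (0.5, 0.8) − 0.1·(4.8, 5.3) = (0.02, 0.27)
Step 3: at (0.02, 0.27), ∇g = (0.43, 1.64) → (0.02, 0.27) − 0.1·(0.43, 1.64) = (-0.023, 0.106)

(-0.023, 0.106)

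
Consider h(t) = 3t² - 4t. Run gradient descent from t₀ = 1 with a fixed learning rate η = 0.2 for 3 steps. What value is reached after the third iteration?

h′(t) = 6t - 4
Step 1: h′(1) = 2; t₁ = 1 − 0.2·2 = 0.6
Step 2: h′(0.6) = -0.4; t₂ = 0.6 − 0.2·(-0.4) = 0.68
Step 3: h′(0.68) = 0.08; t₃ = 0.68 − 0.2·0.08 = 0.664

0.664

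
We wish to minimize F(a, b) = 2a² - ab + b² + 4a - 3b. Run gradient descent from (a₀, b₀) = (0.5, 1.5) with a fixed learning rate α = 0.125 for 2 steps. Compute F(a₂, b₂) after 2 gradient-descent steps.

-2.8494873046875

∇F = (4a - b + 4, -a + 2b - 3)
Step 1: at (0.5, 1.5), ∇F = (4.5, -0.5) → (0.5, 1.5) − 0.125·(4.5, -0.5) = (-0.0625, 1.5625)
Step 2: at (-0.0625, 1.5625), ∇F = (2.1875, 0.1875) → (-0.0625, 1.5625) − 0.125·(2.1875, 0.1875) = (-0.3359375, 1.5390625)
F(-0.3359375, 1.5390625) = -2.8494873046875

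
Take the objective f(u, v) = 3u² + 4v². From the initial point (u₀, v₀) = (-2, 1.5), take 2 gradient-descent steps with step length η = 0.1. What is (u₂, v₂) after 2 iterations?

∇f = (6u, 8v)
(u₁, v₁) = (-2, 1.5) − 0.1·(-12, 12) = (-0.8, 0.3)
(u₂, v₂) = (-0.8, 0.3) − 0.1·(-4.8, 2.4) = (-0.32, 0.06)

(-0.32, 0.06)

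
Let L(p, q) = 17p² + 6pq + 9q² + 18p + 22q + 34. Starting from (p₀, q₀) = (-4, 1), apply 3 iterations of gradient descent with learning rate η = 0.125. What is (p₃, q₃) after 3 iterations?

∇L = (34p + 6q + 18, 6p + 18q + 22)
Step 1: at (-4, 1), ∇L = (-112, 16) → (-4, 1) − 0.125·(-112, 16) = (10, -1)
Step 2: at (10, -1), ∇L = (352, 64) → (10, -1) − 0.125·(352, 64) = (-34, -9)
Step 3: at (-34, -9), ∇L = (-1192, -344) → (-34, -9) − 0.125·(-1192, -344) = (115, 34)

(115, 34)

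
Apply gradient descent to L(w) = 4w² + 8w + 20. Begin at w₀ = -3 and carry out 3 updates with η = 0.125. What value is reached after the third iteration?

L′(w) = 8w + 8
w₁ = -3 − 0.125·(-16) = -1
w₂ = -1 − 0.125·0 = -1
w₃ = -1 − 0.125·0 = -1

-1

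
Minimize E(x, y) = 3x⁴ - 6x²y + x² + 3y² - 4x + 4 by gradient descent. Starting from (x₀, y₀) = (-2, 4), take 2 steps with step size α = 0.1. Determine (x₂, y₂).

∇E = (12x³ - 12xy + 2x - 4, -6x² + 6y)
Step 1: at (-2, 4), ∇E = (-8, 0) → (-2, 4) − 0.1·(-8, 0) = (-1.2, 4)
Step 2: at (-1.2, 4), ∇E = (30.464, 15.36) → (-1.2, 4) − 0.1·(30.464, 15.36) = (-4.2464, 2.464)

(-4.2464, 2.464)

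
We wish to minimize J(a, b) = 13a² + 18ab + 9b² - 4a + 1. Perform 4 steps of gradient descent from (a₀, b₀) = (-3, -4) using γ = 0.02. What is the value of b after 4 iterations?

∇J = (26a + 18b - 4, 18a + 18b)
(a₁, b₁) = (-3, -4) − 0.02·(-154, -126) = (0.08, -1.48)
(a₂, b₂) = (0.08, -1.48) − 0.02·(-28.56, -25.2) = (0.6512, -0.976)
(a₃, b₃) = (0.6512, -0.976) − 0.02·(-4.6368, -5.8464) = (0.743936, -0.859072)
(a₄, b₄) = (0.743936, -0.859072) − 0.02·(-0.12096, -2.072448) = (0.7463552, -0.81762304)
b = -0.81762304

-0.81762304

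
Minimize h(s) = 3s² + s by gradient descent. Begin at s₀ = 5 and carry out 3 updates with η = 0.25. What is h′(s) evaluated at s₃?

h′(s) = 6s + 1
s₁ = 5 − 0.25·31 = -2.75
s₂ = -2.75 − 0.25·(-15.5) = 1.125
s₃ = 1.125 − 0.25·7.75 = -0.8125
h′(s) at (-0.8125) = -3.875

-3.875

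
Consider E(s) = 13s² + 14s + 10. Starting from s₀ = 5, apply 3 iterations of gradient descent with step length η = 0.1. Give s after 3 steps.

E′(s) = 26s + 14
s₁ = 5 − 0.1·144 = -9.4
s₂ = -9.4 − 0.1·(-230.4) = 13.64
s₃ = 13.64 − 0.1·368.64 = -23.224

-23.224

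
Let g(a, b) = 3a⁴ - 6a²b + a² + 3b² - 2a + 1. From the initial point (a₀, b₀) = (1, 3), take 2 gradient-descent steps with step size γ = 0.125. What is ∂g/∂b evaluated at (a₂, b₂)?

∇g = (12a³ - 12ab + 2a - 2, -6a² + 6b)
(a₁, b₁) = (1, 3) − 0.125·(-24, 12) = (4, 1.5)
(a₂, b₂) = (4, 1.5) − 0.125·(702, -87) = (-83.75, 12.375)
∂g/∂b at (-83.75, 12.375) = -42010.125

-42010.125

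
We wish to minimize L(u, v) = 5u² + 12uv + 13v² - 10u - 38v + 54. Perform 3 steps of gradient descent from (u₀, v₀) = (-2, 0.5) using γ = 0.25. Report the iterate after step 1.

∇L = (10u + 12v - 10, 12u + 26v - 38)
Step 1: at (-2, 0.5), ∇L = (-24, -49) → (-2, 0.5) − 0.25·(-24, -49) = (4, 12.75)

(4, 12.75)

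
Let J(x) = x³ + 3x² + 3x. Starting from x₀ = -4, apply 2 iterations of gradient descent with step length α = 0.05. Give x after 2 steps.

J′(x) = 3x² + 6x + 3
x₁ = -4 − 0.05·27 = -5.35
x₂ = -5.35 − 0.05·56.7675 = -8.188375

-8.188375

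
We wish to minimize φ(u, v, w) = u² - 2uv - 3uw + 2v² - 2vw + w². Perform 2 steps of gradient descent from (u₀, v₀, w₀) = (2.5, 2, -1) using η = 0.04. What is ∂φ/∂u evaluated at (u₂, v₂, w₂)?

∇φ = (2u - 2v - 3w, -2u + 4v - 2w, -3u - 2v + 2w)
Step 1: at (2.5, 2, -1), ∇φ = (4, 5, -13.5) → (2.5, 2, -1) − 0.04·(4, 5, -13.5) = (2.34, 1.8, -0.46)
Step 2: at (2.34, 1.8, -0.46), ∇φ = (2.46, 3.44, -11.54) → (2.34, 1.8, -0.46) − 0.04·(2.46, 3.44, -11.54) = (2.2416, 1.6624, 0.0016)
∂φ/∂u at (2.2416, 1.6624, 0.0016) = 1.1536

1.1536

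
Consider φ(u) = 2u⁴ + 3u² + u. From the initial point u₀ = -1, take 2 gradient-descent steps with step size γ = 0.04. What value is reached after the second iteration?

φ′(u) = 8u³ + 6u + 1
u₁ = -1 − 0.04·(-13) = -0.48
u₂ = -0.48 − 0.04·(-2.764736) = -0.36941056

-0.36941056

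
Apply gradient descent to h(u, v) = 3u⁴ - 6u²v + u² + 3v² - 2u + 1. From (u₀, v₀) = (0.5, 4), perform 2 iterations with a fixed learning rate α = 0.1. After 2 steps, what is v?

∇h = (12u³ - 12uv + 2u - 2, -6u² + 6v)
Step 1: at (0.5, 4), ∇h = (-23.5, 22.5) → (0.5, 4) − 0.1·(-23.5, 22.5) = (2.85, 1.75)
Step 2: at (2.85, 1.75), ∇h = (221.6395, -38.235) → (2.85, 1.75) − 0.1·(221.6395, -38.235) = (-19.31395, 5.5735)
v = 5.5735

5.5735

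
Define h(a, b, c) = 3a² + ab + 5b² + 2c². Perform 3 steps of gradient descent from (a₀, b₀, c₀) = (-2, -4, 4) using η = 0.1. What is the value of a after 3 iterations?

-0.076

∇h = (6a + b, a + 10b, 4c)
Step 1: at (-2, -4, 4), ∇h = (-16, -42, 16) → (-2, -4, 4) − 0.1·(-16, -42, 16) = (-0.4, 0.2, 2.4)
Step 2: at (-0.4, 0.2, 2.4), ∇h = (-2.2, 1.6, 9.6) → (-0.4, 0.2, 2.4) − 0.1·(-2.2, 1.6, 9.6) = (-0.18, 0.04, 1.44)
Step 3: at (-0.18, 0.04, 1.44), ∇h = (-1.04, 0.22, 5.76) → (-0.18, 0.04, 1.44) − 0.1·(-1.04, 0.22, 5.76) = (-0.076, 0.018, 0.864)
a = -0.076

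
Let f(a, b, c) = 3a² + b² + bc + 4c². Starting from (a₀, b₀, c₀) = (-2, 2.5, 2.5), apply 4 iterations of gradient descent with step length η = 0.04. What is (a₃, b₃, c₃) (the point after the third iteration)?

∇f = (6a, 2b + c, b + 8c)
Step 1: at (-2, 2.5, 2.5), ∇f = (-12, 7.5, 22.5) → (-2, 2.5, 2.5) − 0.04·(-12, 7.5, 22.5) = (-1.52, 2.2, 1.6)
Step 2: at (-1.52, 2.2, 1.6), ∇f = (-9.12, 6, 15) → (-1.52, 2.2, 1.6) − 0.04·(-9.12, 6, 15) = (-1.1552, 1.96, 1)
Step 3: at (-1.1552, 1.96, 1), ∇f = (-6.9312, 4.92, 9.96) → (-1.1552, 1.96, 1) − 0.04·(-6.9312, 4.92, 9.96) = (-0.877952, 1.7632, 0.6016)

(-0.877952, 1.7632, 0.6016)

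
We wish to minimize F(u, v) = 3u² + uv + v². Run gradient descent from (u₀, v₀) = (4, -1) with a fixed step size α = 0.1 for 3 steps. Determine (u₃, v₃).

(0.433, -0.984)

∇F = (6u + v, u + 2v)
Step 1: at (4, -1), ∇F = (23, 2) → (4, -1) − 0.1·(23, 2) = (1.7, -1.2)
Step 2: at (1.7, -1.2), ∇F = (9, -0.7) → (1.7, -1.2) − 0.1·(9, -0.7) = (0.8, -1.13)
Step 3: at (0.8, -1.13), ∇F = (3.67, -1.46) → (0.8, -1.13) − 0.1·(3.67, -1.46) = (0.433, -0.984)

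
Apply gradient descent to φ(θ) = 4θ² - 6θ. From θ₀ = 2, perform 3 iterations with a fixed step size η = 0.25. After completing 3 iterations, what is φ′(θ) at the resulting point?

φ′(θ) = 8θ - 6
θ₁ = 2 − 0.25·10 = -0.5
θ₂ = -0.5 − 0.25·(-10) = 2
θ₃ = 2 − 0.25·10 = -0.5
φ′(θ) at (-0.5) = -10

-10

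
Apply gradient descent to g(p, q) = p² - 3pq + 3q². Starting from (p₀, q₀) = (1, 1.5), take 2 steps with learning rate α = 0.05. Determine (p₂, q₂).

(1.1925, 1.00875)

∇g = (2p - 3q, -3p + 6q)
(p₁, q₁) = (1, 1.5) − 0.05·(-2.5, 6) = (1.125, 1.2)
(p₂, q₂) = (1.125, 1.2) − 0.05·(-1.35, 3.825) = (1.1925, 1.00875)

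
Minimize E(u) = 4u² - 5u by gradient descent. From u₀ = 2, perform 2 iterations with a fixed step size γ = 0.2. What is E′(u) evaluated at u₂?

3.96

E′(u) = 8u - 5
u₁ = 2 − 0.2·11 = -0.2
u₂ = -0.2 − 0.2·(-6.6) = 1.12
E′(u) at (1.12) = 3.96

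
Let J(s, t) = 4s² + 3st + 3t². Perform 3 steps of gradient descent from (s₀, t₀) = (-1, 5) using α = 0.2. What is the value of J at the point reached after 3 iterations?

27.466752

∇J = (8s + 3t, 3s + 6t)
(s₁, t₁) = (-1, 5) − 0.2·(7, 27) = (-2.4, -0.4)
(s₂, t₂) = (-2.4, -0.4) − 0.2·(-20.4, -9.6) = (1.68, 1.52)
(s₃, t₃) = (1.68, 1.52) − 0.2·(18, 14.16) = (-1.92, -1.312)
J(-1.92, -1.312) = 27.466752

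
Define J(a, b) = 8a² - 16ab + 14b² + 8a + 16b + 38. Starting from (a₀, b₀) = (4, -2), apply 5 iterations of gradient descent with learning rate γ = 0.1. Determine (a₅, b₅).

(-441.50272, 631.80096)

∇J = (16a - 16b + 8, -16a + 28b + 16)
(a₁, b₁) = (4, -2) − 0.1·(104, -104) = (-6.4, 8.4)
(a₂, b₂) = (-6.4, 8.4) − 0.1·(-228.8, 353.6) = (16.48, -26.96)
(a₃, b₃) = (16.48, -26.96) − 0.1·(703.04, -1002.56) = (-53.824, 73.296)
(a₄, b₄) = (-53.824, 73.296) − 0.1·(-2025.92, 2929.472) = (148.768, -219.6512)
(a₅, b₅) = (148.768, -219.6512) − 0.1·(5902.7072, -8514.5216) = (-441.50272, 631.80096)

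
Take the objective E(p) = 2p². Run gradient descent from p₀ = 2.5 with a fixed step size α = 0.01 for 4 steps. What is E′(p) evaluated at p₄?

E′(p) = 4p
p₁ = 2.5 − 0.01·10 = 2.4
p₂ = 2.4 − 0.01·9.6 = 2.304
p₃ = 2.304 − 0.01·9.216 = 2.21184
p₄ = 2.21184 − 0.01·8.84736 = 2.1233664
E′(p) at (2.1233664) = 8.4934656

8.4934656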